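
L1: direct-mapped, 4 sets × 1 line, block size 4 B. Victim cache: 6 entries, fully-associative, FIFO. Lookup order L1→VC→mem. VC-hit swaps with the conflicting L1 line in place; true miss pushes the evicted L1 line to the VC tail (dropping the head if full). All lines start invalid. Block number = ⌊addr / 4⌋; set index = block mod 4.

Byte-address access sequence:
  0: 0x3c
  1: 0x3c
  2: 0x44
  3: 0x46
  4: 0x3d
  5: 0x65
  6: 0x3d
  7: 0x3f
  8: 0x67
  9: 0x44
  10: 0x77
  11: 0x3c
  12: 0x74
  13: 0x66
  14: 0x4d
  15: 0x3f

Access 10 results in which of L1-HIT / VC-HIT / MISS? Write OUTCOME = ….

#0 0x3c→b15/s3 MISS; vc=[]
#1 0x3c→b15/s3 L1-HIT; vc=[]
#2 0x44→b17/s1 MISS; vc=[]
#3 0x46→b17/s1 L1-HIT; vc=[]
#4 0x3d→b15/s3 L1-HIT; vc=[]
#5 0x65→b25/s1 MISS; vc=[17]
#6 0x3d→b15/s3 L1-HIT; vc=[17]
#7 0x3f→b15/s3 L1-HIT; vc=[17]
#8 0x67→b25/s1 L1-HIT; vc=[17]
#9 0x44→b17/s1 VC-HIT; vc=[25]
#10 0x77→b29/s1 MISS; vc=[25,17]
#11 0x3c→b15/s3 L1-HIT; vc=[25,17]
#12 0x74→b29/s1 L1-HIT; vc=[25,17]
#13 0x66→b25/s1 VC-HIT; vc=[29,17]
#14 0x4d→b19/s3 MISS; vc=[29,17,15]
#15 0x3f→b15/s3 VC-HIT; vc=[29,17,19]

OUTCOME = MISS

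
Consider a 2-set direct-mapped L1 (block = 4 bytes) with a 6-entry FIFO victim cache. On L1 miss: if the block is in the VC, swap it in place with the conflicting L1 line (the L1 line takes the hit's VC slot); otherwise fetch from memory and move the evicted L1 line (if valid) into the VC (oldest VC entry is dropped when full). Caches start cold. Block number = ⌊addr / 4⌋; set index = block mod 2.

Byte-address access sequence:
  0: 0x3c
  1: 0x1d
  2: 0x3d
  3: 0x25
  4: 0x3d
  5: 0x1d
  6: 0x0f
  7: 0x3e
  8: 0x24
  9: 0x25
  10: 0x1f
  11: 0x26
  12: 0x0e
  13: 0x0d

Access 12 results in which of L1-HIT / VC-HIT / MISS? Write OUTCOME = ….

0: 0x3c (blk 15, set 1) → MISS  vc=[]
1: 0x1d (blk 7, set 1) → MISS  vc=[15]
2: 0x3d (blk 15, set 1) → VC-HIT  vc=[7]
3: 0x25 (blk 9, set 1) → MISS  vc=[7, 15]
4: 0x3d (blk 15, set 1) → VC-HIT  vc=[7, 9]
5: 0x1d (blk 7, set 1) → VC-HIT  vc=[15, 9]
6: 0xf (blk 3, set 1) → MISS  vc=[15, 9, 7]
7: 0x3e (blk 15, set 1) → VC-HIT  vc=[3, 9, 7]
8: 0x24 (blk 9, set 1) → VC-HIT  vc=[3, 15, 7]
9: 0x25 (blk 9, set 1) → L1-HIT  vc=[3, 15, 7]
10: 0x1f (blk 7, set 1) → VC-HIT  vc=[3, 15, 9]
11: 0x26 (blk 9, set 1) → VC-HIT  vc=[3, 15, 7]
12: 0xe (blk 3, set 1) → VC-HIT  vc=[9, 15, 7]
13: 0xd (blk 3, set 1) → L1-HIT  vc=[9, 15, 7]

OUTCOME = VC-HIT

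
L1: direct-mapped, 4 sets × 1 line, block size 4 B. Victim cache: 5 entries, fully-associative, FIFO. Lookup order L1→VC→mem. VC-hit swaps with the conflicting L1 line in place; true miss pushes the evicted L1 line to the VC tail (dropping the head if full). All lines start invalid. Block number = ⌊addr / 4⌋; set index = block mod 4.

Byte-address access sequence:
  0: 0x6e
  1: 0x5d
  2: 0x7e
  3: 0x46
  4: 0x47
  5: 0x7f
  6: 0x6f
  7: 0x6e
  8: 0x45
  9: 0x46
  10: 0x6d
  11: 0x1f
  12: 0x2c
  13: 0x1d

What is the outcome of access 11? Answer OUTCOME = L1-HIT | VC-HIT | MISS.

OUTCOME = MISS

  [0] addr=0x6e blk=27 s=3: MISS | VC []
  [1] addr=0x5d blk=23 s=3: MISS | VC [27]
  [2] addr=0x7e blk=31 s=3: MISS | VC [27, 23]
  [3] addr=0x46 blk=17 s=1: MISS | VC [27, 23]
  [4] addr=0x47 blk=17 s=1: L1-HIT | VC [27, 23]
  [5] addr=0x7f blk=31 s=3: L1-HIT | VC [27, 23]
  [6] addr=0x6f blk=27 s=3: VC-HIT | VC [31, 23]
  [7] addr=0x6e blk=27 s=3: L1-HIT | VC [31, 23]
  [8] addr=0x45 blk=17 s=1: L1-HIT | VC [31, 23]
  [9] addr=0x46 blk=17 s=1: L1-HIT | VC [31, 23]
  [10] addr=0x6d blk=27 s=3: L1-HIT | VC [31, 23]
  [11] addr=0x1f blk=7 s=3: MISS | VC [31, 23, 27]
  [12] addr=0x2c blk=11 s=3: MISS | VC [31, 23, 27, 7]
  [13] addr=0x1d blk=7 s=3: VC-HIT | VC [31, 23, 27, 11]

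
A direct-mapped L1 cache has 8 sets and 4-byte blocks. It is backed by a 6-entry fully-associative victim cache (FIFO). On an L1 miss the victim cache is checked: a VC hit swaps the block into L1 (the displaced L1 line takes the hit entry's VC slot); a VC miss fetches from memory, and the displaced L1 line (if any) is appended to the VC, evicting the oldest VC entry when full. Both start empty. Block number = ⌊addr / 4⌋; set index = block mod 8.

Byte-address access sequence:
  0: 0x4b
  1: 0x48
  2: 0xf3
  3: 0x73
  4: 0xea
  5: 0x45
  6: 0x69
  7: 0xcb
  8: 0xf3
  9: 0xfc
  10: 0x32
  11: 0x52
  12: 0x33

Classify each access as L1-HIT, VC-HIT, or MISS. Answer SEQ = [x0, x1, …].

SEQ = [MISS, L1-HIT, MISS, MISS, MISS, MISS, MISS, MISS, VC-HIT, MISS, MISS, MISS, VC-HIT]

#0 0x4b→b18/s2 MISS; vc=[]
#1 0x48→b18/s2 L1-HIT; vc=[]
#2 0xf3→b60/s4 MISS; vc=[]
#3 0x73→b28/s4 MISS; vc=[60]
#4 0xea→b58/s2 MISS; vc=[60,18]
#5 0x45→b17/s1 MISS; vc=[60,18]
#6 0x69→b26/s2 MISS; vc=[60,18,58]
#7 0xcb→b50/s2 MISS; vc=[60,18,58,26]
#8 0xf3→b60/s4 VC-HIT; vc=[28,18,58,26]
#9 0xfc→b63/s7 MISS; vc=[28,18,58,26]
#10 0x32→b12/s4 MISS; vc=[28,18,58,26,60]
#11 0x52→b20/s4 MISS; vc=[28,18,58,26,60,12]
#12 0x33→b12/s4 VC-HIT; vc=[28,18,58,26,60,20]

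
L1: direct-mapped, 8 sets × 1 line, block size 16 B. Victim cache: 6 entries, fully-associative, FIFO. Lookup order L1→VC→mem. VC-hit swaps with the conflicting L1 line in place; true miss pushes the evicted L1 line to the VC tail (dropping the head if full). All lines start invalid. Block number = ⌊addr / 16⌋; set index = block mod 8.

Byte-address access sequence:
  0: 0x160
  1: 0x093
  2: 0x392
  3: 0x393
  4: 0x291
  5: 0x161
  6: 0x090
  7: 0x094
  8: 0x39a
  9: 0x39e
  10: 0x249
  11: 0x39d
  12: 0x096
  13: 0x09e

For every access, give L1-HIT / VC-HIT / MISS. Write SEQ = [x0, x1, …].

#0 0x160→b22/s6 MISS; vc=[]
#1 0x93→b9/s1 MISS; vc=[]
#2 0x392→b57/s1 MISS; vc=[9]
#3 0x393→b57/s1 L1-HIT; vc=[9]
#4 0x291→b41/s1 MISS; vc=[9,57]
#5 0x161→b22/s6 L1-HIT; vc=[9,57]
#6 0x90→b9/s1 VC-HIT; vc=[41,57]
#7 0x94→b9/s1 L1-HIT; vc=[41,57]
#8 0x39a→b57/s1 VC-HIT; vc=[41,9]
#9 0x39e→b57/s1 L1-HIT; vc=[41,9]
#10 0x249→b36/s4 MISS; vc=[41,9]
#11 0x39d→b57/s1 L1-HIT; vc=[41,9]
#12 0x96→b9/s1 VC-HIT; vc=[41,57]
#13 0x9e→b9/s1 L1-HIT; vc=[41,57]

SEQ = [MISS, MISS, MISS, L1-HIT, MISS, L1-HIT, VC-HIT, L1-HIT, VC-HIT, L1-HIT, MISS, L1-HIT, VC-HIT, L1-HIT]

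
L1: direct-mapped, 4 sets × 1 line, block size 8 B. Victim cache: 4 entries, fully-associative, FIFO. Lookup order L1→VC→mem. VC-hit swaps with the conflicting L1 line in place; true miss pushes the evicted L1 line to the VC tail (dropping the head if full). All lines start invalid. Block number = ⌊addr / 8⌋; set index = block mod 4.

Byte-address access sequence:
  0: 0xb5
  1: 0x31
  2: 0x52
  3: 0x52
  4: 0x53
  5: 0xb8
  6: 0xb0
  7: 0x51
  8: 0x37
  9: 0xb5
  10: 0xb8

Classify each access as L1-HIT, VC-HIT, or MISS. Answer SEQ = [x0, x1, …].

#0 0xb5→b22/s2 MISS; vc=[]
#1 0x31→b6/s2 MISS; vc=[22]
#2 0x52→b10/s2 MISS; vc=[22,6]
#3 0x52→b10/s2 L1-HIT; vc=[22,6]
#4 0x53→b10/s2 L1-HIT; vc=[22,6]
#5 0xb8→b23/s3 MISS; vc=[22,6]
#6 0xb0→b22/s2 VC-HIT; vc=[10,6]
#7 0x51→b10/s2 VC-HIT; vc=[22,6]
#8 0x37→b6/s2 VC-HIT; vc=[22,10]
#9 0xb5→b22/s2 VC-HIT; vc=[6,10]
#10 0xb8→b23/s3 L1-HIT; vc=[6,10]

SEQ = [MISS, MISS, MISS, L1-HIT, L1-HIT, MISS, VC-HIT, VC-HIT, VC-HIT, VC-HIT, L1-HIT]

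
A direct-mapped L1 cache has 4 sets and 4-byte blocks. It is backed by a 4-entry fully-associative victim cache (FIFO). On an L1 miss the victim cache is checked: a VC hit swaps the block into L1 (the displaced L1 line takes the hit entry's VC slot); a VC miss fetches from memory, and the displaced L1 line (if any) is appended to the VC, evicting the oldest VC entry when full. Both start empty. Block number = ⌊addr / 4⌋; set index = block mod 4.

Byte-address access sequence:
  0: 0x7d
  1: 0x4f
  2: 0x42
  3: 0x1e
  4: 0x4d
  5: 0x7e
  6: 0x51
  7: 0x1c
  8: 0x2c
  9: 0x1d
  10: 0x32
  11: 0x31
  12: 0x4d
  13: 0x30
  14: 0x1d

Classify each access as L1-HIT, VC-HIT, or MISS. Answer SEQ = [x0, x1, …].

0: 0x7d (blk 31, set 3) → MISS  vc=[]
1: 0x4f (blk 19, set 3) → MISS  vc=[31]
2: 0x42 (blk 16, set 0) → MISS  vc=[31]
3: 0x1e (blk 7, set 3) → MISS  vc=[31, 19]
4: 0x4d (blk 19, set 3) → VC-HIT  vc=[31, 7]
5: 0x7e (blk 31, set 3) → VC-HIT  vc=[19, 7]
6: 0x51 (blk 20, set 0) → MISS  vc=[19, 7, 16]
7: 0x1c (blk 7, set 3) → VC-HIT  vc=[19, 31, 16]
8: 0x2c (blk 11, set 3) → MISS  vc=[19, 31, 16, 7]
9: 0x1d (blk 7, set 3) → VC-HIT  vc=[19, 31, 16, 11]
10: 0x32 (blk 12, set 0) → MISS  vc=[31, 16, 11, 20]
11: 0x31 (blk 12, set 0) → L1-HIT  vc=[31, 16, 11, 20]
12: 0x4d (blk 19, set 3) → MISS  vc=[16, 11, 20, 7]
13: 0x30 (blk 12, set 0) → L1-HIT  vc=[16, 11, 20, 7]
14: 0x1d (blk 7, set 3) → VC-HIT  vc=[16, 11, 20, 19]

SEQ = [MISS, MISS, MISS, MISS, VC-HIT, VC-HIT, MISS, VC-HIT, MISS, VC-HIT, MISS, L1-HIT, MISS, L1-HIT, VC-HIT]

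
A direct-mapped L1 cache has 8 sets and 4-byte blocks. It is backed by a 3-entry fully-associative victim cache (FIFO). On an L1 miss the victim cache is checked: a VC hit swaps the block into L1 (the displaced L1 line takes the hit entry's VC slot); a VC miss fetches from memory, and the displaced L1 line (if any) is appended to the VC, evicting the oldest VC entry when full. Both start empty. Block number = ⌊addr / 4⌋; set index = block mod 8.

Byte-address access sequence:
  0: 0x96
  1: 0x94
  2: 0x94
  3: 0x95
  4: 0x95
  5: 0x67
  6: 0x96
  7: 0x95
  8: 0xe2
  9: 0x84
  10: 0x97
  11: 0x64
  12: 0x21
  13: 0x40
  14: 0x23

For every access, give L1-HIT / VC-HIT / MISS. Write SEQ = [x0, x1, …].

SEQ = [MISS, L1-HIT, L1-HIT, L1-HIT, L1-HIT, MISS, L1-HIT, L1-HIT, MISS, MISS, L1-HIT, VC-HIT, MISS, MISS, VC-HIT]

0: 0x96 (blk 37, set 5) → MISS  vc=[]
1: 0x94 (blk 37, set 5) → L1-HIT  vc=[]
2: 0x94 (blk 37, set 5) → L1-HIT  vc=[]
3: 0x95 (blk 37, set 5) → L1-HIT  vc=[]
4: 0x95 (blk 37, set 5) → L1-HIT  vc=[]
5: 0x67 (blk 25, set 1) → MISS  vc=[]
6: 0x96 (blk 37, set 5) → L1-HIT  vc=[]
7: 0x95 (blk 37, set 5) → L1-HIT  vc=[]
8: 0xe2 (blk 56, set 0) → MISS  vc=[]
9: 0x84 (blk 33, set 1) → MISS  vc=[25]
10: 0x97 (blk 37, set 5) → L1-HIT  vc=[25]
11: 0x64 (blk 25, set 1) → VC-HIT  vc=[33]
12: 0x21 (blk 8, set 0) → MISS  vc=[33, 56]
13: 0x40 (blk 16, set 0) → MISS  vc=[33, 56, 8]
14: 0x23 (blk 8, set 0) → VC-HIT  vc=[33, 56, 16]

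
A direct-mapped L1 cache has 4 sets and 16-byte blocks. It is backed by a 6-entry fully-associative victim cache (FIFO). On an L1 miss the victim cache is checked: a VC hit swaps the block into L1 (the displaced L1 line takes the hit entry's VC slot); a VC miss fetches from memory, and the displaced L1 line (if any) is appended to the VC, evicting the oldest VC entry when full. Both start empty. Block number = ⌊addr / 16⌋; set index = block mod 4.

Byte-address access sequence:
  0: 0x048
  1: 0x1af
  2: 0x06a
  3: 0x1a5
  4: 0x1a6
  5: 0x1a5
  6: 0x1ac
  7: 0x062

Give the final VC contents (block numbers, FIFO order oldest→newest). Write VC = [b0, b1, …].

  [0] addr=0x48 blk=4 s=0: MISS | VC []
  [1] addr=0x1af blk=26 s=2: MISS | VC []
  [2] addr=0x6a blk=6 s=2: MISS | VC [26]
  [3] addr=0x1a5 blk=26 s=2: VC-HIT | VC [6]
  [4] addr=0x1a6 blk=26 s=2: L1-HIT | VC [6]
  [5] addr=0x1a5 blk=26 s=2: L1-HIT | VC [6]
  [6] addr=0x1ac blk=26 s=2: L1-HIT | VC [6]
  [7] addr=0x62 blk=6 s=2: VC-HIT | VC [26]

VC = [26]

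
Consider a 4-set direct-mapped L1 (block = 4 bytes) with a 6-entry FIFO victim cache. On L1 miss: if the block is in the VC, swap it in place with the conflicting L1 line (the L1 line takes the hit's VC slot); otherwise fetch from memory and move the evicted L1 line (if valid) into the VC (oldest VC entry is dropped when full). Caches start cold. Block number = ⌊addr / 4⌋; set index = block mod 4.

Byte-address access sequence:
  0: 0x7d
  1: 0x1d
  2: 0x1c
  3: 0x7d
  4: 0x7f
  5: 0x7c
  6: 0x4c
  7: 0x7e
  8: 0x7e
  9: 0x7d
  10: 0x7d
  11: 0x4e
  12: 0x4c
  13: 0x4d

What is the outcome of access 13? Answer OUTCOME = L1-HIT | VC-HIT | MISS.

#0 0x7d→b31/s3 MISS; vc=[]
#1 0x1d→b7/s3 MISS; vc=[31]
#2 0x1c→b7/s3 L1-HIT; vc=[31]
#3 0x7d→b31/s3 VC-HIT; vc=[7]
#4 0x7f→b31/s3 L1-HIT; vc=[7]
#5 0x7c→b31/s3 L1-HIT; vc=[7]
#6 0x4c→b19/s3 MISS; vc=[7,31]
#7 0x7e→b31/s3 VC-HIT; vc=[7,19]
#8 0x7e→b31/s3 L1-HIT; vc=[7,19]
#9 0x7d→b31/s3 L1-HIT; vc=[7,19]
#10 0x7d→b31/s3 L1-HIT; vc=[7,19]
#11 0x4e→b19/s3 VC-HIT; vc=[7,31]
#12 0x4c→b19/s3 L1-HIT; vc=[7,31]
#13 0x4d→b19/s3 L1-HIT; vc=[7,31]

OUTCOME = L1-HIT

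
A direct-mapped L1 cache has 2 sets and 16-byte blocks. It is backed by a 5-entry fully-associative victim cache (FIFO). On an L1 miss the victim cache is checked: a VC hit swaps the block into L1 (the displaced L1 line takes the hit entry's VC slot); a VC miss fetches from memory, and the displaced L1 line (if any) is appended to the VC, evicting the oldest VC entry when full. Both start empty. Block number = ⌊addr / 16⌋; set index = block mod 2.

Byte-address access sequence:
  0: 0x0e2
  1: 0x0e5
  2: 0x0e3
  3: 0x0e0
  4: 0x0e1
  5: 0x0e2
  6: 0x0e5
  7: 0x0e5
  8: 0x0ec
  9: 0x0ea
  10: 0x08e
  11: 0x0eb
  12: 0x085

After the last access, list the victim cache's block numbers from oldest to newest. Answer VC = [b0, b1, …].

VC = [14]

  [0] addr=0xe2 blk=14 s=0: MISS | VC []
  [1] addr=0xe5 blk=14 s=0: L1-HIT | VC []
  [2] addr=0xe3 blk=14 s=0: L1-HIT | VC []
  [3] addr=0xe0 blk=14 s=0: L1-HIT | VC []
  [4] addr=0xe1 blk=14 s=0: L1-HIT | VC []
  [5] addr=0xe2 blk=14 s=0: L1-HIT | VC []
  [6] addr=0xe5 blk=14 s=0: L1-HIT | VC []
  [7] addr=0xe5 blk=14 s=0: L1-HIT | VC []
  [8] addr=0xec blk=14 s=0: L1-HIT | VC []
  [9] addr=0xea blk=14 s=0: L1-HIT | VC []
  [10] addr=0x8e blk=8 s=0: MISS | VC [14]
  [11] addr=0xeb blk=14 s=0: VC-HIT | VC [8]
  [12] addr=0x85 blk=8 s=0: VC-HIT | VC [14]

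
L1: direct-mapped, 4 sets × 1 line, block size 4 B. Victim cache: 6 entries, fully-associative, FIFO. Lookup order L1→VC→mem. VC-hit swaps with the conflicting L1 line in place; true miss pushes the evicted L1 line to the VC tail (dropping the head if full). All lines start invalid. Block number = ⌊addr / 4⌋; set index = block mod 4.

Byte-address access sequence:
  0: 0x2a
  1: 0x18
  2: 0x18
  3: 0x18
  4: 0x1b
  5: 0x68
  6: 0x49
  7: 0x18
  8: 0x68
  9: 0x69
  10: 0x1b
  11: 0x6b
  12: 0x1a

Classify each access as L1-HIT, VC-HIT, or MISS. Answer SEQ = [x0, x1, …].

SEQ = [MISS, MISS, L1-HIT, L1-HIT, L1-HIT, MISS, MISS, VC-HIT, VC-HIT, L1-HIT, VC-HIT, VC-HIT, VC-HIT]

0: 0x2a (blk 10, set 2) → MISS  vc=[]
1: 0x18 (blk 6, set 2) → MISS  vc=[10]
2: 0x18 (blk 6, set 2) → L1-HIT  vc=[10]
3: 0x18 (blk 6, set 2) → L1-HIT  vc=[10]
4: 0x1b (blk 6, set 2) → L1-HIT  vc=[10]
5: 0x68 (blk 26, set 2) → MISS  vc=[10, 6]
6: 0x49 (blk 18, set 2) → MISS  vc=[10, 6, 26]
7: 0x18 (blk 6, set 2) → VC-HIT  vc=[10, 18, 26]
8: 0x68 (blk 26, set 2) → VC-HIT  vc=[10, 18, 6]
9: 0x69 (blk 26, set 2) → L1-HIT  vc=[10, 18, 6]
10: 0x1b (blk 6, set 2) → VC-HIT  vc=[10, 18, 26]
11: 0x6b (blk 26, set 2) → VC-HIT  vc=[10, 18, 6]
12: 0x1a (blk 6, set 2) → VC-HIT  vc=[10, 18, 26]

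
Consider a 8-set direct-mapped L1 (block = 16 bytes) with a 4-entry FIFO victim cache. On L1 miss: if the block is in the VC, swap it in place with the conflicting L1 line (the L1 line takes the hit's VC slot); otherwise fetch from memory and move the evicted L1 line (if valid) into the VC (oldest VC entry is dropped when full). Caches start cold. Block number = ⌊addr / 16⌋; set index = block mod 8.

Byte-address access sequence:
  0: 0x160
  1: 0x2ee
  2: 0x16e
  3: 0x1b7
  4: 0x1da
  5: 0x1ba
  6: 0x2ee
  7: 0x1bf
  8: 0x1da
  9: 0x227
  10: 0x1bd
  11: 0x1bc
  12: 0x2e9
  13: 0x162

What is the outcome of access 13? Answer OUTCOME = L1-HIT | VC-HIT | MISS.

OUTCOME = VC-HIT

#0 0x160→b22/s6 MISS; vc=[]
#1 0x2ee→b46/s6 MISS; vc=[22]
#2 0x16e→b22/s6 VC-HIT; vc=[46]
#3 0x1b7→b27/s3 MISS; vc=[46]
#4 0x1da→b29/s5 MISS; vc=[46]
#5 0x1ba→b27/s3 L1-HIT; vc=[46]
#6 0x2ee→b46/s6 VC-HIT; vc=[22]
#7 0x1bf→b27/s3 L1-HIT; vc=[22]
#8 0x1da→b29/s5 L1-HIT; vc=[22]
#9 0x227→b34/s2 MISS; vc=[22]
#10 0x1bd→b27/s3 L1-HIT; vc=[22]
#11 0x1bc→b27/s3 L1-HIT; vc=[22]
#12 0x2e9→b46/s6 L1-HIT; vc=[22]
#13 0x162→b22/s6 VC-HIT; vc=[46]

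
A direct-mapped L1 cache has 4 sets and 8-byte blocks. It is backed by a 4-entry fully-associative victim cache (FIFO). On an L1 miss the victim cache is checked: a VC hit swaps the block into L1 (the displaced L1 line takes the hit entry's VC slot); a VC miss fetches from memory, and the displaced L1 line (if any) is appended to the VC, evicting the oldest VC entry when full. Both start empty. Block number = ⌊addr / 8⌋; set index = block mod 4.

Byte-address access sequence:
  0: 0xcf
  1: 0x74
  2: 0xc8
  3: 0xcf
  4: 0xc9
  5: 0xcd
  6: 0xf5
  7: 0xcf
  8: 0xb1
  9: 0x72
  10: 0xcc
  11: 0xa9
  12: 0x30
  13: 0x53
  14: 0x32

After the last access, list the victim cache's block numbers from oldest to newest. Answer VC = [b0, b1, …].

VC = [30, 25, 14, 10]

0: 0xcf (blk 25, set 1) → MISS  vc=[]
1: 0x74 (blk 14, set 2) → MISS  vc=[]
2: 0xc8 (blk 25, set 1) → L1-HIT  vc=[]
3: 0xcf (blk 25, set 1) → L1-HIT  vc=[]
4: 0xc9 (blk 25, set 1) → L1-HIT  vc=[]
5: 0xcd (blk 25, set 1) → L1-HIT  vc=[]
6: 0xf5 (blk 30, set 2) → MISS  vc=[14]
7: 0xcf (blk 25, set 1) → L1-HIT  vc=[14]
8: 0xb1 (blk 22, set 2) → MISS  vc=[14, 30]
9: 0x72 (blk 14, set 2) → VC-HIT  vc=[22, 30]
10: 0xcc (blk 25, set 1) → L1-HIT  vc=[22, 30]
11: 0xa9 (blk 21, set 1) → MISS  vc=[22, 30, 25]
12: 0x30 (blk 6, set 2) → MISS  vc=[22, 30, 25, 14]
13: 0x53 (blk 10, set 2) → MISS  vc=[30, 25, 14, 6]
14: 0x32 (blk 6, set 2) → VC-HIT  vc=[30, 25, 14, 10]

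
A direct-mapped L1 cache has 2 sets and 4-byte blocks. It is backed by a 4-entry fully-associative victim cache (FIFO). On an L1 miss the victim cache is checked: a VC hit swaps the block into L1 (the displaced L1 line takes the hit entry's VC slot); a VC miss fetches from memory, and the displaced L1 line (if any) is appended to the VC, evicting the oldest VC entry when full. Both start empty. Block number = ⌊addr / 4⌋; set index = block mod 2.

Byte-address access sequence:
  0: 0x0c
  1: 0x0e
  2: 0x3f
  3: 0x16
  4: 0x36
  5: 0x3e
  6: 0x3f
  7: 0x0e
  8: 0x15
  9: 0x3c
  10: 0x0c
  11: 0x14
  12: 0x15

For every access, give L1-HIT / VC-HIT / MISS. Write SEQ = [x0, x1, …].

#0 0xc→b3/s1 MISS; vc=[]
#1 0xe→b3/s1 L1-HIT; vc=[]
#2 0x3f→b15/s1 MISS; vc=[3]
#3 0x16→b5/s1 MISS; vc=[3,15]
#4 0x36→b13/s1 MISS; vc=[3,15,5]
#5 0x3e→b15/s1 VC-HIT; vc=[3,13,5]
#6 0x3f→b15/s1 L1-HIT; vc=[3,13,5]
#7 0xe→b3/s1 VC-HIT; vc=[15,13,5]
#8 0x15→b5/s1 VC-HIT; vc=[15,13,3]
#9 0x3c→b15/s1 VC-HIT; vc=[5,13,3]
#10 0xc→b3/s1 VC-HIT; vc=[5,13,15]
#11 0x14→b5/s1 VC-HIT; vc=[3,13,15]
#12 0x15→b5/s1 L1-HIT; vc=[3,13,15]

SEQ = [MISS, L1-HIT, MISS, MISS, MISS, VC-HIT, L1-HIT, VC-HIT, VC-HIT, VC-HIT, VC-HIT, VC-HIT, L1-HIT]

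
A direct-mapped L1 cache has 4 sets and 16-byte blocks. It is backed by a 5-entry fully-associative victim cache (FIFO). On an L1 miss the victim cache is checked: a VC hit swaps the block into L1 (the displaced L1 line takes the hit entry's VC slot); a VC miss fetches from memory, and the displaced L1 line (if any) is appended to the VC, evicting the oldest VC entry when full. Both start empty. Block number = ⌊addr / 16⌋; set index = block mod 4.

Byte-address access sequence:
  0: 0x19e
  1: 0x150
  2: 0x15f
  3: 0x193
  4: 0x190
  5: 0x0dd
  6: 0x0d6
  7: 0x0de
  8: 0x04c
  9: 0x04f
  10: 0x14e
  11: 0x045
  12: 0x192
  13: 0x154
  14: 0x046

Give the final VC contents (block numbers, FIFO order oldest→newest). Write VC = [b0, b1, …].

VC = [25, 13, 20]

  [0] addr=0x19e blk=25 s=1: MISS | VC []
  [1] addr=0x150 blk=21 s=1: MISS | VC [25]
  [2] addr=0x15f blk=21 s=1: L1-HIT | VC [25]
  [3] addr=0x193 blk=25 s=1: VC-HIT | VC [21]
  [4] addr=0x190 blk=25 s=1: L1-HIT | VC [21]
  [5] addr=0xdd blk=13 s=1: MISS | VC [21, 25]
  [6] addr=0xd6 blk=13 s=1: L1-HIT | VC [21, 25]
  [7] addr=0xde blk=13 s=1: L1-HIT | VC [21, 25]
  [8] addr=0x4c blk=4 s=0: MISS | VC [21, 25]
  [9] addr=0x4f blk=4 s=0: L1-HIT | VC [21, 25]
  [10] addr=0x14e blk=20 s=0: MISS | VC [21, 25, 4]
  [11] addr=0x45 blk=4 s=0: VC-HIT | VC [21, 25, 20]
  [12] addr=0x192 blk=25 s=1: VC-HIT | VC [21, 13, 20]
  [13] addr=0x154 blk=21 s=1: VC-HIT | VC [25, 13, 20]
  [14] addr=0x46 blk=4 s=0: L1-HIT | VC [25, 13, 20]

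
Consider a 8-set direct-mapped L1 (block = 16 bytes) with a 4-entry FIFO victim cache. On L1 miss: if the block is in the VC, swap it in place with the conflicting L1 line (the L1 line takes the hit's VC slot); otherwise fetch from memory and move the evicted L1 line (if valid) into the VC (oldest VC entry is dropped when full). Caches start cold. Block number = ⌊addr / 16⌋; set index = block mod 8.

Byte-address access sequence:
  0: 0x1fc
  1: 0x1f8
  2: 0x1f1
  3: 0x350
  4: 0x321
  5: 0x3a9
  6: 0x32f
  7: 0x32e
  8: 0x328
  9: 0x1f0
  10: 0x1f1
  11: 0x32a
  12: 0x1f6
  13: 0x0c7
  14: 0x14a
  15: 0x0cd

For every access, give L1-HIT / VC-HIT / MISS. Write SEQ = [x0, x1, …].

0: 0x1fc (blk 31, set 7) → MISS  vc=[]
1: 0x1f8 (blk 31, set 7) → L1-HIT  vc=[]
2: 0x1f1 (blk 31, set 7) → L1-HIT  vc=[]
3: 0x350 (blk 53, set 5) → MISS  vc=[]
4: 0x321 (blk 50, set 2) → MISS  vc=[]
5: 0x3a9 (blk 58, set 2) → MISS  vc=[50]
6: 0x32f (blk 50, set 2) → VC-HIT  vc=[58]
7: 0x32e (blk 50, set 2) → L1-HIT  vc=[58]
8: 0x328 (blk 50, set 2) → L1-HIT  vc=[58]
9: 0x1f0 (blk 31, set 7) → L1-HIT  vc=[58]
10: 0x1f1 (blk 31, set 7) → L1-HIT  vc=[58]
11: 0x32a (blk 50, set 2) → L1-HIT  vc=[58]
12: 0x1f6 (blk 31, set 7) → L1-HIT  vc=[58]
13: 0xc7 (blk 12, set 4) → MISS  vc=[58]
14: 0x14a (blk 20, set 4) → MISS  vc=[58, 12]
15: 0xcd (blk 12, set 4) → VC-HIT  vc=[58, 20]

SEQ = [MISS, L1-HIT, L1-HIT, MISS, MISS, MISS, VC-HIT, L1-HIT, L1-HIT, L1-HIT, L1-HIT, L1-HIT, L1-HIT, MISS, MISS, VC-HIT]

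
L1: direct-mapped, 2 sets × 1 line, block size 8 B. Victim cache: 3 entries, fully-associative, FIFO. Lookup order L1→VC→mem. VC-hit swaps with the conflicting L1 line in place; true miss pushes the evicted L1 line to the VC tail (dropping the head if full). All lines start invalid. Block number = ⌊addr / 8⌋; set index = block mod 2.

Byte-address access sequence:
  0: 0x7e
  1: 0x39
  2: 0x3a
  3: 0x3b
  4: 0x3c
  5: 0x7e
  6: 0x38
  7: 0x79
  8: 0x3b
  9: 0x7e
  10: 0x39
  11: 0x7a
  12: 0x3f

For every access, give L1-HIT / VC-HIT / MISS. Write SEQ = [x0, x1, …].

#0 0x7e→b15/s1 MISS; vc=[]
#1 0x39→b7/s1 MISS; vc=[15]
#2 0x3a→b7/s1 L1-HIT; vc=[15]
#3 0x3b→b7/s1 L1-HIT; vc=[15]
#4 0x3c→b7/s1 L1-HIT; vc=[15]
#5 0x7e→b15/s1 VC-HIT; vc=[7]
#6 0x38→b7/s1 VC-HIT; vc=[15]
#7 0x79→b15/s1 VC-HIT; vc=[7]
#8 0x3b→b7/s1 VC-HIT; vc=[15]
#9 0x7e→b15/s1 VC-HIT; vc=[7]
#10 0x39→b7/s1 VC-HIT; vc=[15]
#11 0x7a→b15/s1 VC-HIT; vc=[7]
#12 0x3f→b7/s1 VC-HIT; vc=[15]

SEQ = [MISS, MISS, L1-HIT, L1-HIT, L1-HIT, VC-HIT, VC-HIT, VC-HIT, VC-HIT, VC-HIT, VC-HIT, VC-HIT, VC-HIT]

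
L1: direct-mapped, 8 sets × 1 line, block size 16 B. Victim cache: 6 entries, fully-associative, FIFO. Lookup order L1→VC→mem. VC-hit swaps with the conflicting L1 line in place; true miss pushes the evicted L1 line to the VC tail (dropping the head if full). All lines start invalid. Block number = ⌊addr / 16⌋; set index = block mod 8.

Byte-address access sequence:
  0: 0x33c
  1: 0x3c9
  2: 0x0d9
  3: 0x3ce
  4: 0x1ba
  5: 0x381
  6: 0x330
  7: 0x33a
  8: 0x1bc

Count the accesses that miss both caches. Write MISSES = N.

#0 0x33c→b51/s3 MISS; vc=[]
#1 0x3c9→b60/s4 MISS; vc=[]
#2 0xd9→b13/s5 MISS; vc=[]
#3 0x3ce→b60/s4 L1-HIT; vc=[]
#4 0x1ba→b27/s3 MISS; vc=[51]
#5 0x381→b56/s0 MISS; vc=[51]
#6 0x330→b51/s3 VC-HIT; vc=[27]
#7 0x33a→b51/s3 L1-HIT; vc=[27]
#8 0x1bc→b27/s3 VC-HIT; vc=[51]

MISSES = 5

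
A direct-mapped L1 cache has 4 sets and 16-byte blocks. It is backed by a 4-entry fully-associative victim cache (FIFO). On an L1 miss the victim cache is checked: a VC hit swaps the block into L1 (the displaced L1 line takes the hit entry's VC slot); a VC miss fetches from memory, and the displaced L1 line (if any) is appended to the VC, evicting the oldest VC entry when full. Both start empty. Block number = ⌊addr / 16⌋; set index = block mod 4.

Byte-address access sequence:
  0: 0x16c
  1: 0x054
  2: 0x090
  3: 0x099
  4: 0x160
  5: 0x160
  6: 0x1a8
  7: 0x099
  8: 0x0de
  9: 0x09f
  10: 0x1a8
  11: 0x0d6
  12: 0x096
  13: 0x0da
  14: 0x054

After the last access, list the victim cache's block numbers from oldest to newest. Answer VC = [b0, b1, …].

VC = [13, 22, 9]

  [0] addr=0x16c blk=22 s=2: MISS | VC []
  [1] addr=0x54 blk=5 s=1: MISS | VC []
  [2] addr=0x90 blk=9 s=1: MISS | VC [5]
  [3] addr=0x99 blk=9 s=1: L1-HIT | VC [5]
  [4] addr=0x160 blk=22 s=2: L1-HIT | VC [5]
  [5] addr=0x160 blk=22 s=2: L1-HIT | VC [5]
  [6] addr=0x1a8 blk=26 s=2: MISS | VC [5, 22]
  [7] addr=0x99 blk=9 s=1: L1-HIT | VC [5, 22]
  [8] addr=0xde blk=13 s=1: MISS | VC [5, 22, 9]
  [9] addr=0x9f blk=9 s=1: VC-HIT | VC [5, 22, 13]
  [10] addr=0x1a8 blk=26 s=2: L1-HIT | VC [5, 22, 13]
  [11] addr=0xd6 blk=13 s=1: VC-HIT | VC [5, 22, 9]
  [12] addr=0x96 blk=9 s=1: VC-HIT | VC [5, 22, 13]
  [13] addr=0xda blk=13 s=1: VC-HIT | VC [5, 22, 9]
  [14] addr=0x54 blk=5 s=1: VC-HIT | VC [13, 22, 9]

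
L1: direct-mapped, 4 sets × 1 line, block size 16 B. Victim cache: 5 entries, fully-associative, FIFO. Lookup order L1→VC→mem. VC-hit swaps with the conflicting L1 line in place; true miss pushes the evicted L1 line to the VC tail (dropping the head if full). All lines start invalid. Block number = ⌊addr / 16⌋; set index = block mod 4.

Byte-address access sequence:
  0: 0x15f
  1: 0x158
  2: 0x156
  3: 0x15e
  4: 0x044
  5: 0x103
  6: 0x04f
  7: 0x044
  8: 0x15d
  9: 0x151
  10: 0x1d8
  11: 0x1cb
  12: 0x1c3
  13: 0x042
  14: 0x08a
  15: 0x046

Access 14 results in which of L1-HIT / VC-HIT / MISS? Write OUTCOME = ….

0: 0x15f (blk 21, set 1) → MISS  vc=[]
1: 0x158 (blk 21, set 1) → L1-HIT  vc=[]
2: 0x156 (blk 21, set 1) → L1-HIT  vc=[]
3: 0x15e (blk 21, set 1) → L1-HIT  vc=[]
4: 0x44 (blk 4, set 0) → MISS  vc=[]
5: 0x103 (blk 16, set 0) → MISS  vc=[4]
6: 0x4f (blk 4, set 0) → VC-HIT  vc=[16]
7: 0x44 (blk 4, set 0) → L1-HIT  vc=[16]
8: 0x15d (blk 21, set 1) → L1-HIT  vc=[16]
9: 0x151 (blk 21, set 1) → L1-HIT  vc=[16]
10: 0x1d8 (blk 29, set 1) → MISS  vc=[16, 21]
11: 0x1cb (blk 28, set 0) → MISS  vc=[16, 21, 4]
12: 0x1c3 (blk 28, set 0) → L1-HIT  vc=[16, 21, 4]
13: 0x42 (blk 4, set 0) → VC-HIT  vc=[16, 21, 28]
14: 0x8a (blk 8, set 0) → MISS  vc=[16, 21, 28, 4]
15: 0x46 (blk 4, set 0) → VC-HIT  vc=[16, 21, 28, 8]

OUTCOME = MISS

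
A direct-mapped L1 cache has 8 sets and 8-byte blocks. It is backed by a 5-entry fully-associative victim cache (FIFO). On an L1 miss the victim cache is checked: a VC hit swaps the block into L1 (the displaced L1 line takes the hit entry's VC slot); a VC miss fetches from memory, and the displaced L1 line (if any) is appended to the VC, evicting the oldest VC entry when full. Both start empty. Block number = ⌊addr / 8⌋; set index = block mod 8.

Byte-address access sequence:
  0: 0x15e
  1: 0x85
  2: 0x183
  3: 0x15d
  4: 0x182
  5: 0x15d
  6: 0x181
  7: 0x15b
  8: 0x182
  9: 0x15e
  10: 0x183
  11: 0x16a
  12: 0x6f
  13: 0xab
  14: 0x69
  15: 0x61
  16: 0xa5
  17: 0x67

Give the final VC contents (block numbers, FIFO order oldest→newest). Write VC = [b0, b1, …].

#0 0x15e→b43/s3 MISS; vc=[]
#1 0x85→b16/s0 MISS; vc=[]
#2 0x183→b48/s0 MISS; vc=[16]
#3 0x15d→b43/s3 L1-HIT; vc=[16]
#4 0x182→b48/s0 L1-HIT; vc=[16]
#5 0x15d→b43/s3 L1-HIT; vc=[16]
#6 0x181→b48/s0 L1-HIT; vc=[16]
#7 0x15b→b43/s3 L1-HIT; vc=[16]
#8 0x182→b48/s0 L1-HIT; vc=[16]
#9 0x15e→b43/s3 L1-HIT; vc=[16]
#10 0x183→b48/s0 L1-HIT; vc=[16]
#11 0x16a→b45/s5 MISS; vc=[16]
#12 0x6f→b13/s5 MISS; vc=[16,45]
#13 0xab→b21/s5 MISS; vc=[16,45,13]
#14 0x69→b13/s5 VC-HIT; vc=[16,45,21]
#15 0x61→b12/s4 MISS; vc=[16,45,21]
#16 0xa5→b20/s4 MISS; vc=[16,45,21,12]
#17 0x67→b12/s4 VC-HIT; vc=[16,45,21,20]

VC = [16, 45, 21, 20]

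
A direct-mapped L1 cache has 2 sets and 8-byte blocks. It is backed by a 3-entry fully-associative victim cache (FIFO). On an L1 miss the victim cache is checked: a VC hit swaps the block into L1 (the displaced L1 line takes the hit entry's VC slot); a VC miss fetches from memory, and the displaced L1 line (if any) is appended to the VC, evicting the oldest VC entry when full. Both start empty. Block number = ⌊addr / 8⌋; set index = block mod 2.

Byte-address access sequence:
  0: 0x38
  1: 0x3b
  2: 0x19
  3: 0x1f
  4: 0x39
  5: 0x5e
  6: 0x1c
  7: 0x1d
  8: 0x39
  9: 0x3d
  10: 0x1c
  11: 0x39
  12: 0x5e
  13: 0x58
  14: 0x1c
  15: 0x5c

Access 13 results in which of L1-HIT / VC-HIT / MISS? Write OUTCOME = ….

OUTCOME = L1-HIT

#0 0x38→b7/s1 MISS; vc=[]
#1 0x3b→b7/s1 L1-HIT; vc=[]
#2 0x19→b3/s1 MISS; vc=[7]
#3 0x1f→b3/s1 L1-HIT; vc=[7]
#4 0x39→b7/s1 VC-HIT; vc=[3]
#5 0x5e→b11/s1 MISS; vc=[3,7]
#6 0x1c→b3/s1 VC-HIT; vc=[11,7]
#7 0x1d→b3/s1 L1-HIT; vc=[11,7]
#8 0x39→b7/s1 VC-HIT; vc=[11,3]
#9 0x3d→b7/s1 L1-HIT; vc=[11,3]
#10 0x1c→b3/s1 VC-HIT; vc=[11,7]
#11 0x39→b7/s1 VC-HIT; vc=[11,3]
#12 0x5e→b11/s1 VC-HIT; vc=[7,3]
#13 0x58→b11/s1 L1-HIT; vc=[7,3]
#14 0x1c→b3/s1 VC-HIT; vc=[7,11]
#15 0x5c→b11/s1 VC-HIT; vc=[7,3]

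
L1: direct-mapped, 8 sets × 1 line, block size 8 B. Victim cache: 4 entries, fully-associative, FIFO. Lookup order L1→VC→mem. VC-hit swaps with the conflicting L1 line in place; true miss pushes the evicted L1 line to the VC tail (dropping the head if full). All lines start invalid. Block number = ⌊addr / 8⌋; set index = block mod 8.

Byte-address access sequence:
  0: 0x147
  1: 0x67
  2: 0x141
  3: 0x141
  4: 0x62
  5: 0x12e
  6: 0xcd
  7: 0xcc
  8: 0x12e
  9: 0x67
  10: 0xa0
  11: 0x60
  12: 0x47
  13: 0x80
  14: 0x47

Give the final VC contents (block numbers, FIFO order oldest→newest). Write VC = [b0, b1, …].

VC = [20, 40, 16]

#0 0x147→b40/s0 MISS; vc=[]
#1 0x67→b12/s4 MISS; vc=[]
#2 0x141→b40/s0 L1-HIT; vc=[]
#3 0x141→b40/s0 L1-HIT; vc=[]
#4 0x62→b12/s4 L1-HIT; vc=[]
#5 0x12e→b37/s5 MISS; vc=[]
#6 0xcd→b25/s1 MISS; vc=[]
#7 0xcc→b25/s1 L1-HIT; vc=[]
#8 0x12e→b37/s5 L1-HIT; vc=[]
#9 0x67→b12/s4 L1-HIT; vc=[]
#10 0xa0→b20/s4 MISS; vc=[12]
#11 0x60→b12/s4 VC-HIT; vc=[20]
#12 0x47→b8/s0 MISS; vc=[20,40]
#13 0x80→b16/s0 MISS; vc=[20,40,8]
#14 0x47→b8/s0 VC-HIT; vc=[20,40,16]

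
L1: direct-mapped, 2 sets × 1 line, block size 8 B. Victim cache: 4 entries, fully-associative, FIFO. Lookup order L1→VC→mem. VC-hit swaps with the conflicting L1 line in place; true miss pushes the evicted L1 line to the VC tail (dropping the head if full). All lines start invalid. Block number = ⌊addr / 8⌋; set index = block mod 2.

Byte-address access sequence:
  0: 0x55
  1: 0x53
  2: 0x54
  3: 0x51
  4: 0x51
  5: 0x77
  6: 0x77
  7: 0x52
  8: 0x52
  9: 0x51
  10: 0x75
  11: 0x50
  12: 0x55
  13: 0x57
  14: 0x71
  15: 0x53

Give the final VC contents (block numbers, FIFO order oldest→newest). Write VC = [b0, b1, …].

VC = [14]

0: 0x55 (blk 10, set 0) → MISS  vc=[]
1: 0x53 (blk 10, set 0) → L1-HIT  vc=[]
2: 0x54 (blk 10, set 0) → L1-HIT  vc=[]
3: 0x51 (blk 10, set 0) → L1-HIT  vc=[]
4: 0x51 (blk 10, set 0) → L1-HIT  vc=[]
5: 0x77 (blk 14, set 0) → MISS  vc=[10]
6: 0x77 (blk 14, set 0) → L1-HIT  vc=[10]
7: 0x52 (blk 10, set 0) → VC-HIT  vc=[14]
8: 0x52 (blk 10, set 0) → L1-HIT  vc=[14]
9: 0x51 (blk 10, set 0) → L1-HIT  vc=[14]
10: 0x75 (blk 14, set 0) → VC-HIT  vc=[10]
11: 0x50 (blk 10, set 0) → VC-HIT  vc=[14]
12: 0x55 (blk 10, set 0) → L1-HIT  vc=[14]
13: 0x57 (blk 10, set 0) → L1-HIT  vc=[14]
14: 0x71 (blk 14, set 0) → VC-HIT  vc=[10]
15: 0x53 (blk 10, set 0) → VC-HIT  vc=[14]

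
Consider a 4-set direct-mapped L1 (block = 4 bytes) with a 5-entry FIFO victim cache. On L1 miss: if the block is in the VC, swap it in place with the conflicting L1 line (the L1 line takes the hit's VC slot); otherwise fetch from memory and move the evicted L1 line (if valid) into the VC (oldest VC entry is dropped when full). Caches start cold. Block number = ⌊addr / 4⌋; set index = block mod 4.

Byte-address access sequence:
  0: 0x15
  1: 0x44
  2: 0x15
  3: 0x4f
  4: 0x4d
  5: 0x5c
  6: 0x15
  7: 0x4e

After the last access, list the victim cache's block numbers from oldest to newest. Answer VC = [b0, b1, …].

VC = [17, 23]

0: 0x15 (blk 5, set 1) → MISS  vc=[]
1: 0x44 (blk 17, set 1) → MISS  vc=[5]
2: 0x15 (blk 5, set 1) → VC-HIT  vc=[17]
3: 0x4f (blk 19, set 3) → MISS  vc=[17]
4: 0x4d (blk 19, set 3) → L1-HIT  vc=[17]
5: 0x5c (blk 23, set 3) → MISS  vc=[17, 19]
6: 0x15 (blk 5, set 1) → L1-HIT  vc=[17, 19]
7: 0x4e (blk 19, set 3) → VC-HIT  vc=[17, 23]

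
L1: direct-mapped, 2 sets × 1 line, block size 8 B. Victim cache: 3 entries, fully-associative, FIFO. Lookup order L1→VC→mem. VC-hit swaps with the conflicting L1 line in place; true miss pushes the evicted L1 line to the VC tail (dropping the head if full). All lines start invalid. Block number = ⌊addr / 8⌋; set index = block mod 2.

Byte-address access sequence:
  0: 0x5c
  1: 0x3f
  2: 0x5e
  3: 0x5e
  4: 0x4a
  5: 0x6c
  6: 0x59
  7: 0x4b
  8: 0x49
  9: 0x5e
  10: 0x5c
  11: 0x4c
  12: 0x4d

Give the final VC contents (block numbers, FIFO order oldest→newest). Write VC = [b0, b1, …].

VC = [7, 13, 11]

  [0] addr=0x5c blk=11 s=1: MISS | VC []
  [1] addr=0x3f blk=7 s=1: MISS | VC [11]
  [2] addr=0x5e blk=11 s=1: VC-HIT | VC [7]
  [3] addr=0x5e blk=11 s=1: L1-HIT | VC [7]
  [4] addr=0x4a blk=9 s=1: MISS | VC [7, 11]
  [5] addr=0x6c blk=13 s=1: MISS | VC [7, 11, 9]
  [6] addr=0x59 blk=11 s=1: VC-HIT | VC [7, 13, 9]
  [7] addr=0x4b blk=9 s=1: VC-HIT | VC [7, 13, 11]
  [8] addr=0x49 blk=9 s=1: L1-HIT | VC [7, 13, 11]
  [9] addr=0x5e blk=11 s=1: VC-HIT | VC [7, 13, 9]
  [10] addr=0x5c blk=11 s=1: L1-HIT | VC [7, 13, 9]
  [11] addr=0x4c blk=9 s=1: VC-HIT | VC [7, 13, 11]
  [12] addr=0x4d blk=9 s=1: L1-HIT | VC [7, 13, 11]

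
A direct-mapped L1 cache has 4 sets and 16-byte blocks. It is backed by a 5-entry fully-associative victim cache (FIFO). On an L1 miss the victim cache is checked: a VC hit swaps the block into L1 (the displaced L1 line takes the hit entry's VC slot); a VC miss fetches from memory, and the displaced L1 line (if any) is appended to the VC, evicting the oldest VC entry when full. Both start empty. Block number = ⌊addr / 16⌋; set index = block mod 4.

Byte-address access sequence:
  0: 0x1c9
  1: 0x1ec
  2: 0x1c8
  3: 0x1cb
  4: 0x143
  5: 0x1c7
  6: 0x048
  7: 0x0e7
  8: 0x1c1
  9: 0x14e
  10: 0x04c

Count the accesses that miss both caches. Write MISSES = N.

#0 0x1c9→b28/s0 MISS; vc=[]
#1 0x1ec→b30/s2 MISS; vc=[]
#2 0x1c8→b28/s0 L1-HIT; vc=[]
#3 0x1cb→b28/s0 L1-HIT; vc=[]
#4 0x143→b20/s0 MISS; vc=[28]
#5 0x1c7→b28/s0 VC-HIT; vc=[20]
#6 0x48→b4/s0 MISS; vc=[20,28]
#7 0xe7→b14/s2 MISS; vc=[20,28,30]
#8 0x1c1→b28/s0 VC-HIT; vc=[20,4,30]
#9 0x14e→b20/s0 VC-HIT; vc=[28,4,30]
#10 0x4c→b4/s0 VC-HIT; vc=[28,20,30]

MISSES = 5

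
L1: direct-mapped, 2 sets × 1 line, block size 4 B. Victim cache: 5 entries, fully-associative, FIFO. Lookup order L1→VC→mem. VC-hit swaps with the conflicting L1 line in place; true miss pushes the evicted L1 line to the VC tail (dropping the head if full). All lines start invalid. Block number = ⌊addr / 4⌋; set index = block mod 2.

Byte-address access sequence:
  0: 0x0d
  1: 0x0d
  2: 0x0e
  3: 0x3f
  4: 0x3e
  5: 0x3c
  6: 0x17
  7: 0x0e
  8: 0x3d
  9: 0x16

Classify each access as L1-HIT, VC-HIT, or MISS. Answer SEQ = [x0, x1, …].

  [0] addr=0xd blk=3 s=1: MISS | VC []
  [1] addr=0xd blk=3 s=1: L1-HIT | VC []
  [2] addr=0xe blk=3 s=1: L1-HIT | VC []
  [3] addr=0x3f blk=15 s=1: MISS | VC [3]
  [4] addr=0x3e blk=15 s=1: L1-HIT | VC [3]
  [5] addr=0x3c blk=15 s=1: L1-HIT | VC [3]
  [6] addr=0x17 blk=5 s=1: MISS | VC [3, 15]
  [7] addr=0xe blk=3 s=1: VC-HIT | VC [5, 15]
  [8] addr=0x3d blk=15 s=1: VC-HIT | VC [5, 3]
  [9] addr=0x16 blk=5 s=1: VC-HIT | VC [15, 3]

SEQ = [MISS, L1-HIT, L1-HIT, MISS, L1-HIT, L1-HIT, MISS, VC-HIT, VC-HIT, VC-HIT]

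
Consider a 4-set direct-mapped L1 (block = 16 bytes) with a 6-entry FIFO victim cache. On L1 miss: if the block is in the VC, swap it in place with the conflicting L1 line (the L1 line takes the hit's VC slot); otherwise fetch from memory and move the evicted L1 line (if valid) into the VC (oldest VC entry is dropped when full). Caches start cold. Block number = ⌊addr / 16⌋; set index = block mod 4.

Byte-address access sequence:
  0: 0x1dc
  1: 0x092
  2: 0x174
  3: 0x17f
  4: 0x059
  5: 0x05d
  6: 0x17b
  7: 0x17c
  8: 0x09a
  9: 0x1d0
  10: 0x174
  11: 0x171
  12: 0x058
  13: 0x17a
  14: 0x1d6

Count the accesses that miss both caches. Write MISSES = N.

MISSES = 4

0: 0x1dc (blk 29, set 1) → MISS  vc=[]
1: 0x92 (blk 9, set 1) → MISS  vc=[29]
2: 0x174 (blk 23, set 3) → MISS  vc=[29]
3: 0x17f (blk 23, set 3) → L1-HIT  vc=[29]
4: 0x59 (blk 5, set 1) → MISS  vc=[29, 9]
5: 0x5d (blk 5, set 1) → L1-HIT  vc=[29, 9]
6: 0x17b (blk 23, set 3) → L1-HIT  vc=[29, 9]
7: 0x17c (blk 23, set 3) → L1-HIT  vc=[29, 9]
8: 0x9a (blk 9, set 1) → VC-HIT  vc=[29, 5]
9: 0x1d0 (blk 29, set 1) → VC-HIT  vc=[9, 5]
10: 0x174 (blk 23, set 3) → L1-HIT  vc=[9, 5]
11: 0x171 (blk 23, set 3) → L1-HIT  vc=[9, 5]
12: 0x58 (blk 5, set 1) → VC-HIT  vc=[9, 29]
13: 0x17a (blk 23, set 3) → L1-HIT  vc=[9, 29]
14: 0x1d6 (blk 29, set 1) → VC-HIT  vc=[9, 5]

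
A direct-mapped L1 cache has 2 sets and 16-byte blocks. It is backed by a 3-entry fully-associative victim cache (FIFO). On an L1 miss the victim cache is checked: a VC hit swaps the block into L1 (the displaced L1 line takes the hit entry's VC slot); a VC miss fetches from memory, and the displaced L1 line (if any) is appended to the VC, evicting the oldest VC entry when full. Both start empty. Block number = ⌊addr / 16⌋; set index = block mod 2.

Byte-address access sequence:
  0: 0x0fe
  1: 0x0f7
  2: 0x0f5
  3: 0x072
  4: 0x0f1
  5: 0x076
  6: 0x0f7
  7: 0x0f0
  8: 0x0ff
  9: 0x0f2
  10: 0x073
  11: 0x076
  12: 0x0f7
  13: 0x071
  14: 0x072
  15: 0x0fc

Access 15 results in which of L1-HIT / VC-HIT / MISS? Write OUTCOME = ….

OUTCOME = VC-HIT

#0 0xfe→b15/s1 MISS; vc=[]
#1 0xf7→b15/s1 L1-HIT; vc=[]
#2 0xf5→b15/s1 L1-HIT; vc=[]
#3 0x72→b7/s1 MISS; vc=[15]
#4 0xf1→b15/s1 VC-HIT; vc=[7]
#5 0x76→b7/s1 VC-HIT; vc=[15]
#6 0xf7→b15/s1 VC-HIT; vc=[7]
#7 0xf0→b15/s1 L1-HIT; vc=[7]
#8 0xff→b15/s1 L1-HIT; vc=[7]
#9 0xf2→b15/s1 L1-HIT; vc=[7]
#10 0x73→b7/s1 VC-HIT; vc=[15]
#11 0x76→b7/s1 L1-HIT; vc=[15]
#12 0xf7→b15/s1 VC-HIT; vc=[7]
#13 0x71→b7/s1 VC-HIT; vc=[15]
#14 0x72→b7/s1 L1-HIT; vc=[15]
#15 0xfc→b15/s1 VC-HIT; vc=[7]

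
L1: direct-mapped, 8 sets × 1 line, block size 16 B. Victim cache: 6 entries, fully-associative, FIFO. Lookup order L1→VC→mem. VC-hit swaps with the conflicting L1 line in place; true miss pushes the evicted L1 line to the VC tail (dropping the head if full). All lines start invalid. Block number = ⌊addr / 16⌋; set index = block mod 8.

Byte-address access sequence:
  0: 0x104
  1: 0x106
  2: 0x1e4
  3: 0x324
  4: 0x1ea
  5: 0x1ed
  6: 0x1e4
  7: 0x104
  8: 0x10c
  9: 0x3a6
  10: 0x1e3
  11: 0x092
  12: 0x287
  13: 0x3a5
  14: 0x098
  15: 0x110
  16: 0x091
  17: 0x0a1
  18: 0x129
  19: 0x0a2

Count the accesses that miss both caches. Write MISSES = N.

0: 0x104 (blk 16, set 0) → MISS  vc=[]
1: 0x106 (blk 16, set 0) → L1-HIT  vc=[]
2: 0x1e4 (blk 30, set 6) → MISS  vc=[]
3: 0x324 (blk 50, set 2) → MISS  vc=[]
4: 0x1ea (blk 30, set 6) → L1-HIT  vc=[]
5: 0x1ed (blk 30, set 6) → L1-HIT  vc=[]
6: 0x1e4 (blk 30, set 6) → L1-HIT  vc=[]
7: 0x104 (blk 16, set 0) → L1-HIT  vc=[]
8: 0x10c (blk 16, set 0) → L1-HIT  vc=[]
9: 0x3a6 (blk 58, set 2) → MISS  vc=[50]
10: 0x1e3 (blk 30, set 6) → L1-HIT  vc=[50]
11: 0x92 (blk 9, set 1) → MISS  vc=[50]
12: 0x287 (blk 40, set 0) → MISS  vc=[50, 16]
13: 0x3a5 (blk 58, set 2) → L1-HIT  vc=[50, 16]
14: 0x98 (blk 9, set 1) → L1-HIT  vc=[50, 16]
15: 0x110 (blk 17, set 1) → MISS  vc=[50, 16, 9]
16: 0x91 (blk 9, set 1) → VC-HIT  vc=[50, 16, 17]
17: 0xa1 (blk 10, set 2) → MISS  vc=[50, 16, 17, 58]
18: 0x129 (blk 18, set 2) → MISS  vc=[50, 16, 17, 58, 10]
19: 0xa2 (blk 10, set 2) → VC-HIT  vc=[50, 16, 17, 58, 18]

MISSES = 9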